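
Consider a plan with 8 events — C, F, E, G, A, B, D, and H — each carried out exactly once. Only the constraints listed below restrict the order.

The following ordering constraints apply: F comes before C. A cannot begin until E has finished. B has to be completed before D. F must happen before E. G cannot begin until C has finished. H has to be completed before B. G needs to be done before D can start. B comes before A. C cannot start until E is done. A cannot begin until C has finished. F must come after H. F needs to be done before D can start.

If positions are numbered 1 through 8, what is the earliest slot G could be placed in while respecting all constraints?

5

Working backwards through the constraints from G, its full set of required predecessors is C, F, E, H — 4 of them.
So at minimum 4 events come before G, putting G no earlier than position 5. That position is achievable by scheduling exactly those predecessors first.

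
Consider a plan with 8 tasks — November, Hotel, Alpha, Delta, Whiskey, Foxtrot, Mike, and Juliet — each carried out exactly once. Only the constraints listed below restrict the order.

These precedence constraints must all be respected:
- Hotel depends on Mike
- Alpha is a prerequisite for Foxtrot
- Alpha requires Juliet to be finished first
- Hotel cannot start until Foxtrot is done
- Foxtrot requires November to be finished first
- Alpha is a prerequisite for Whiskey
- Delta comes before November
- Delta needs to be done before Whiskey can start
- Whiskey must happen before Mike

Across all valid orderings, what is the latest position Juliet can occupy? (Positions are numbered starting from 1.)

3

Following every chain forward from Juliet, the tasks that must come later are Hotel, Alpha, Whiskey, Foxtrot, Mike — 5 of them.
So at least 5 tasks follow Juliet, putting Juliet no later than position 3. That position is achievable by scheduling everything else first.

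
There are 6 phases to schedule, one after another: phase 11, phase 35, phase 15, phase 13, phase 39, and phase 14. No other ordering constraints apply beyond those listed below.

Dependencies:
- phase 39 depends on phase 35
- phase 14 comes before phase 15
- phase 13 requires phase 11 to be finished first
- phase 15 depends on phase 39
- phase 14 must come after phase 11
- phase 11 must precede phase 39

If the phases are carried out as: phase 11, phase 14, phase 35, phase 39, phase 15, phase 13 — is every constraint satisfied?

Checking each listed constraint against this order: for instance, phase 11 is in position 1 and phase 13 in position 6, so that constraint holds — and the remaining constraints check out the same way.

Yes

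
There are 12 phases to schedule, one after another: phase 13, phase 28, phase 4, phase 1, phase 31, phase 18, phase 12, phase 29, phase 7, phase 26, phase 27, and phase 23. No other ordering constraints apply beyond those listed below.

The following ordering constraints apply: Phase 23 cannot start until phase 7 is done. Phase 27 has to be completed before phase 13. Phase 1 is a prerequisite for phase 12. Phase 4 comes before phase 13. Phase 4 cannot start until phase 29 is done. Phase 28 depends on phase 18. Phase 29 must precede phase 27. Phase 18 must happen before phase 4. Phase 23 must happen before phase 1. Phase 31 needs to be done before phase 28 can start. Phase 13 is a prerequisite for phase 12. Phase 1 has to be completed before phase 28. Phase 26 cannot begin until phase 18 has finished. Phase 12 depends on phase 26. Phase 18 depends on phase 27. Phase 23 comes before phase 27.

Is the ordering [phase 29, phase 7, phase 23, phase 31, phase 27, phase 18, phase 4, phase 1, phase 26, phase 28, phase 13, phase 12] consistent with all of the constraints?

Yes

Going through the constraints one by one, each required predecessor appears earlier in the sequence than its dependent — e.g. phase 31 (position 4) is before phase 28 (position 10), as required.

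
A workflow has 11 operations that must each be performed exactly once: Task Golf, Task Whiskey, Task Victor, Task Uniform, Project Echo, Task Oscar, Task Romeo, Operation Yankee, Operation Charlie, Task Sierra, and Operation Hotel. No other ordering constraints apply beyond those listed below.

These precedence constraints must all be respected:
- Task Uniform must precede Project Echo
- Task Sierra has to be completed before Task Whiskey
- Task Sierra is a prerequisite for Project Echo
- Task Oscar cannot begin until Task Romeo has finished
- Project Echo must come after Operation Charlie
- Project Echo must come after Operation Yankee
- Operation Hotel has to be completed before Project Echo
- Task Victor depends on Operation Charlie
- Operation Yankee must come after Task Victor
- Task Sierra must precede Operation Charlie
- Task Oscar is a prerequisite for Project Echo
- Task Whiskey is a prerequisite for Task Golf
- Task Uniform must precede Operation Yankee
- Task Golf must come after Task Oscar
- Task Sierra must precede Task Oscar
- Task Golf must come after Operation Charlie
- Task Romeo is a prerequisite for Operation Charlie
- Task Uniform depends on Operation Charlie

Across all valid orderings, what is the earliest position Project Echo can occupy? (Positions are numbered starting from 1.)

Working backwards through the constraints from Project Echo, its full set of required predecessors is Task Victor, Task Uniform, Task Oscar, Task Romeo, Operation Yankee, Operation Charlie, Task Sierra, Operation Hotel — 8 of them.
With 8 mandatory predecessors, the earliest Project Echo can sit is position 8+1 = 9, and placing just those 8 first achieves it.

9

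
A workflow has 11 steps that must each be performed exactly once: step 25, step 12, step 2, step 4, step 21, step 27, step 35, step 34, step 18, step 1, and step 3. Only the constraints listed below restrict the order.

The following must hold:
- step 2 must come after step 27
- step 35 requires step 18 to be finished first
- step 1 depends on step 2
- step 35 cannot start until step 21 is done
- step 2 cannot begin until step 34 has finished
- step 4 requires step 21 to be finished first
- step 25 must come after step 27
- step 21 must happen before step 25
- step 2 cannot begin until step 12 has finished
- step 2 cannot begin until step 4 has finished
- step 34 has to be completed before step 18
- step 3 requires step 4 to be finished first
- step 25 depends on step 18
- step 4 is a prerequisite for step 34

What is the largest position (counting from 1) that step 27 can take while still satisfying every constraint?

Every step that must follow step 27 has to come after it. Tracing all chains starting from step 27, those steps are: step 25, step 2, step 1 — 3 in total.
So at least 3 steps follow step 27, putting step 27 no later than position 8. That position is achievable by scheduling everything else first.

8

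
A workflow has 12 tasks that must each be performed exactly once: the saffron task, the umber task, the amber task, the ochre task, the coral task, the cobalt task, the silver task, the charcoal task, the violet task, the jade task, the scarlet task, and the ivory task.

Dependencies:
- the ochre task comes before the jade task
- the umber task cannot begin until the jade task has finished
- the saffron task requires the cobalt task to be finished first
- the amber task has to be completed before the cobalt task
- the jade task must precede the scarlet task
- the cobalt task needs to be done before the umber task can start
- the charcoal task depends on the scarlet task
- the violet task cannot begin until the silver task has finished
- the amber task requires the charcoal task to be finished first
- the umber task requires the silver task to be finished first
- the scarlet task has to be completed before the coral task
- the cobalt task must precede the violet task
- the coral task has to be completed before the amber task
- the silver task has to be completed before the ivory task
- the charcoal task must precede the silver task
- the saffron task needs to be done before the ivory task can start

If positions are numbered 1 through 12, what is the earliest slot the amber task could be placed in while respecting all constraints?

The tasks that are forced before the amber task, directly or transitively, are the ochre task, the coral task, the charcoal task, the jade task, the scarlet task. That's 5 tasks.
So at minimum 5 tasks come before the amber task, putting the amber task no earlier than position 6. That position is achievable by scheduling exactly those predecessors first.

6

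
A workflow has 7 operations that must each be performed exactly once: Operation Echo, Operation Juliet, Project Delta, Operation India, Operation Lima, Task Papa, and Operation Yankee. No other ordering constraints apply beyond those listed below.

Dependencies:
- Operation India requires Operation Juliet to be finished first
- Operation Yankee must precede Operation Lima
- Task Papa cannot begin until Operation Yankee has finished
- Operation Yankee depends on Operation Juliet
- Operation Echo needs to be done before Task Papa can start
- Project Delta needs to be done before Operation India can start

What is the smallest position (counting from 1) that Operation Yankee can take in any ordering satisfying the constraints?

Working backwards through the constraints from Operation Yankee, its only required predecessor is Operation Juliet.
So at minimum 1 operation comes before Operation Yankee, putting Operation Yankee no earlier than position 2. That position is achievable by scheduling exactly that predecessor first.

2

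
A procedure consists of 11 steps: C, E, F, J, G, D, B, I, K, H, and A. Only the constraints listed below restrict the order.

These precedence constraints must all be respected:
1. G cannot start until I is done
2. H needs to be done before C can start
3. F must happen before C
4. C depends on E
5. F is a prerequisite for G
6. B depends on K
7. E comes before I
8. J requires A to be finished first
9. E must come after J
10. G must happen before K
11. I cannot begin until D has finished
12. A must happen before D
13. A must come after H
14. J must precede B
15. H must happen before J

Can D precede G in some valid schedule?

Yes

The constraints force D before G, so yes — every valid ordering has D earlier.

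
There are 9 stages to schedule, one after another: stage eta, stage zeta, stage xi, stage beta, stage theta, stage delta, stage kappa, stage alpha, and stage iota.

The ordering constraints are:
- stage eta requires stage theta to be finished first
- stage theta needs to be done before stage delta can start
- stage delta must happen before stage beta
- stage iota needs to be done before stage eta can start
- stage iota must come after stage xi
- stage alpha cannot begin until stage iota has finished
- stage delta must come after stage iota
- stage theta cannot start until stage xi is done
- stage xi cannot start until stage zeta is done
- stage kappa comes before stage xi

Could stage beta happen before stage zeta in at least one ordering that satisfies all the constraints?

No

Following stage zeta → stage xi → stage iota → stage delta → stage beta, stage zeta must precede stage beta in every valid ordering.
So no valid ordering can have stage beta before stage zeta.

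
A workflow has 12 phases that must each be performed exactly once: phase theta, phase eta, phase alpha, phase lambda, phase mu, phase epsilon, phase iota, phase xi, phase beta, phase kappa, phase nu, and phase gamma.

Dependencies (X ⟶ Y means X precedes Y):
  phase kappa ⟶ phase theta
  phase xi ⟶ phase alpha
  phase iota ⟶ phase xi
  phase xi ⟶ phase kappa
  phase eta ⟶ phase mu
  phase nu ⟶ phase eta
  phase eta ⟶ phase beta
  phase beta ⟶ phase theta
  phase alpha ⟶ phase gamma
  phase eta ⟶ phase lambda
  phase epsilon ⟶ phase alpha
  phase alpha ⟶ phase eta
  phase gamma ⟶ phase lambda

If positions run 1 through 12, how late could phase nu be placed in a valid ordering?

Every phase that must follow phase nu has to come after it. Tracing all chains starting from phase nu, those phases are: phase theta, phase eta, phase lambda, phase mu, phase beta — 5 in total.
So at least 5 phases follow phase nu, putting phase nu no later than position 7. That position is achievable by scheduling everything else first.

7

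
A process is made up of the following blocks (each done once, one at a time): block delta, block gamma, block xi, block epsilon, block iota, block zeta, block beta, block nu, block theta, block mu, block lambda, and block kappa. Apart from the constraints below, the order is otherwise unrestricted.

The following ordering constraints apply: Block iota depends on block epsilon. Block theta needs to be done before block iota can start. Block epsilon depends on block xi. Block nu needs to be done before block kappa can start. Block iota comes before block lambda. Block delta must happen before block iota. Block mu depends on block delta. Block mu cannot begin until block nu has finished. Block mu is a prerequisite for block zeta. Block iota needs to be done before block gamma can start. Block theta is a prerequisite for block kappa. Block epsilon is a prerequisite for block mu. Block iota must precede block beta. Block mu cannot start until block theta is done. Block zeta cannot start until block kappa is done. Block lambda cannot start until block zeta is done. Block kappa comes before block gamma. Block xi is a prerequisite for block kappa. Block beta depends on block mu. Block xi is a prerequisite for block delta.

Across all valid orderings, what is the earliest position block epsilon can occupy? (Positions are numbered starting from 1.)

Working backwards through the constraints from block epsilon, its only required predecessor is block xi.
With 1 mandatory predecessor, the earliest block epsilon can sit is position 1+1 = 2, and placing just that one first achieves it.

2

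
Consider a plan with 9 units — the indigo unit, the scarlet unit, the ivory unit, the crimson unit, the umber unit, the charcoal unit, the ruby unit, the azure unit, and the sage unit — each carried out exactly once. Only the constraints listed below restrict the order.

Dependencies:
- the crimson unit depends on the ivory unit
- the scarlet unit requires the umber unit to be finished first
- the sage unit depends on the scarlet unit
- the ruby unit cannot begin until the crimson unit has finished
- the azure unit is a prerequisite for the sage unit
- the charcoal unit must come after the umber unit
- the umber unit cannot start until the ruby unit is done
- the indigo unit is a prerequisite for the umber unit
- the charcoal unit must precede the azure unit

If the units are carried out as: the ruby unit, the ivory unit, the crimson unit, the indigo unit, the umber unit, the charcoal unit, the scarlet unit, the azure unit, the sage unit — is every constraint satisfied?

No

The sequence places the ruby unit ahead of the crimson unit.
Since the crimson unit is required before the ruby unit, the ordering is invalid.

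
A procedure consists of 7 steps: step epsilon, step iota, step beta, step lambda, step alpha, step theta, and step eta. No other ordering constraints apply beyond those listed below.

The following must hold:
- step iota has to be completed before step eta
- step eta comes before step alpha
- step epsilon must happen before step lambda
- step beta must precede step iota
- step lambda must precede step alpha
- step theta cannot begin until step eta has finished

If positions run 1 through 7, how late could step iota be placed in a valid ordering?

Every step that must follow step iota has to come after it. Tracing all chains starting from step iota, those steps are: step alpha, step theta, step eta — 3 in total.
With 3 mandatory successors out of 7 steps total, the latest slot for step iota is 7−3 = 4, and it's reachable by doing all non-successors before step iota.

4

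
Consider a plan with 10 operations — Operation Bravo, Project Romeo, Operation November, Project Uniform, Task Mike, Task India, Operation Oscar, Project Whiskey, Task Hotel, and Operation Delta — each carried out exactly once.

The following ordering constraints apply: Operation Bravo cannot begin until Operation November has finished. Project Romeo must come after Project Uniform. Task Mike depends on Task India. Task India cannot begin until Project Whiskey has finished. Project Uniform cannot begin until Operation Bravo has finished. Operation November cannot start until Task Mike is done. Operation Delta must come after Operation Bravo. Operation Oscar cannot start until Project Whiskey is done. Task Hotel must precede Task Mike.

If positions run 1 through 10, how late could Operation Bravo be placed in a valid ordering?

Every operation that must follow Operation Bravo has to come after it. Tracing all chains starting from Operation Bravo, those operations are: Project Romeo, Project Uniform, Operation Delta — 3 in total.
So at least 3 operations follow Operation Bravo, putting Operation Bravo no later than position 7. That position is achievable by scheduling everything else first.

7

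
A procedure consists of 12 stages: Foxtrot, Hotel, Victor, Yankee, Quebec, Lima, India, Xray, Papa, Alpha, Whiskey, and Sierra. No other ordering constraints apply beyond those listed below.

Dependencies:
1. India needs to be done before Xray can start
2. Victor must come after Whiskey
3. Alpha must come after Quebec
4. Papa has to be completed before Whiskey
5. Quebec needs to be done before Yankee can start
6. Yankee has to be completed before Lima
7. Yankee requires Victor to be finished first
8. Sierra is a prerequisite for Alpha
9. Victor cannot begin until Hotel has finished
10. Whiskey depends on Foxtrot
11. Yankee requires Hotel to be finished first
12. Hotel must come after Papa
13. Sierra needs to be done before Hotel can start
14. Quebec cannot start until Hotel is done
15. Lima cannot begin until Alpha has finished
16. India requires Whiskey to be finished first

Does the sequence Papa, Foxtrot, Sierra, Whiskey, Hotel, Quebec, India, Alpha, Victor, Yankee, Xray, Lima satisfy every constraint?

Yes

Every stated constraint is respected: Hotel sits at position 5, ahead of Yankee at position 10, and each of the other listed pairs likewise has the predecessor earlier in the sequence.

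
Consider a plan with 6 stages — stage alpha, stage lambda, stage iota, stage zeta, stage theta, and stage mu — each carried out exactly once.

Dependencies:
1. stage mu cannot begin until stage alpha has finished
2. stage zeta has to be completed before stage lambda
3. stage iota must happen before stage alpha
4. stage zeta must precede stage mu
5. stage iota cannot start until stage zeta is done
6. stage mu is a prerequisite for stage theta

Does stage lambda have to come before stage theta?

Nothing in the constraints links stage lambda and stage theta; they are unordered relative to each other.
There exist valid orderings with stage theta before stage lambda, so stage lambda is not required to come first.

No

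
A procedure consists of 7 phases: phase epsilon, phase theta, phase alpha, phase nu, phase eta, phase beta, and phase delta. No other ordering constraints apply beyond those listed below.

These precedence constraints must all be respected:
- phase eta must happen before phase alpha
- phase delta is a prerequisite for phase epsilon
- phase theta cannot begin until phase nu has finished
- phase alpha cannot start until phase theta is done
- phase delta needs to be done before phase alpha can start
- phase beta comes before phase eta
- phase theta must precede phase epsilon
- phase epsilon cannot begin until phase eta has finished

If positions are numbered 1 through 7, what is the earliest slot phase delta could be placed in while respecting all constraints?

1

Phase delta has no prerequisites at all, so it can go in position 1.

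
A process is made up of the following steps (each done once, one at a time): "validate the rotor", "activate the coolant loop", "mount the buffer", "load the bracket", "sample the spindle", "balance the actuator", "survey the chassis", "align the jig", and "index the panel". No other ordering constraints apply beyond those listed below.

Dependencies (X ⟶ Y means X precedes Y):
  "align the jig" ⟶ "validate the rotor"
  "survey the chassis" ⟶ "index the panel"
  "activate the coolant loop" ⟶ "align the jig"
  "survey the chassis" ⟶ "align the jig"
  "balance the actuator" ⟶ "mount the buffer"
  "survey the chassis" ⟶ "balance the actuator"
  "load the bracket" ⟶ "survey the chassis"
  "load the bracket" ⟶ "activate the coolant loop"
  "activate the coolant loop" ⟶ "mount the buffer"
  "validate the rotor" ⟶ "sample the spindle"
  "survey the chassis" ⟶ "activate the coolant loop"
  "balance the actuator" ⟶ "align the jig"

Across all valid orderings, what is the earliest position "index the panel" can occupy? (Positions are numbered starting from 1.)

3

The steps that are forced before "index the panel", directly or transitively, are "load the bracket", "survey the chassis". That's 2 steps.
With 2 mandatory predecessors, the earliest "index the panel" can sit is position 2+1 = 3, and placing just those 2 first achieves it.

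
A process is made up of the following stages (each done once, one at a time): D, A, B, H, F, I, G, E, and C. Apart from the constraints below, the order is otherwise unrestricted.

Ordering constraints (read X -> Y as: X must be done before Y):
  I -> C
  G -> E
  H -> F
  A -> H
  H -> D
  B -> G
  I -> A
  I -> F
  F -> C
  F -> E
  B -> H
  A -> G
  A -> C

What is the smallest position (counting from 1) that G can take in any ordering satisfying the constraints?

4

Working backwards through the constraints from G, its full set of required predecessors is A, B, I — 3 of them.
With 3 mandatory predecessors, the earliest G can sit is position 3+1 = 4, and placing just those 3 first achieves it.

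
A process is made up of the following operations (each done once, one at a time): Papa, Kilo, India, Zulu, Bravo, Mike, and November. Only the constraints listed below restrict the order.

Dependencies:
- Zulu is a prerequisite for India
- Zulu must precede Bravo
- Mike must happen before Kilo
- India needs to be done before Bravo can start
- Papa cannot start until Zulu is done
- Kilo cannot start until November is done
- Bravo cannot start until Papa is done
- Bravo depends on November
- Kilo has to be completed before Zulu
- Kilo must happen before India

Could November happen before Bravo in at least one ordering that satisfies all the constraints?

Every valid ordering already has November before Bravo (the constraints require it), so in particular at least one does.

Yes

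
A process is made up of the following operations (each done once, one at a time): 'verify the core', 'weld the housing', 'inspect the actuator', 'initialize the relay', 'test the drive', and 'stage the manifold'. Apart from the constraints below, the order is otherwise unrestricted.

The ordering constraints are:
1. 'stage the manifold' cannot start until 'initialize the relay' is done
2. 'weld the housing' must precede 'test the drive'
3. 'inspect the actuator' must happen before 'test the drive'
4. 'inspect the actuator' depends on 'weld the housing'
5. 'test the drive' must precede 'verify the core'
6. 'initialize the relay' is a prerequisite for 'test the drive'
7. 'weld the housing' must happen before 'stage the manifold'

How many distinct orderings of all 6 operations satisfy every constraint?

11

The operations with no prerequisites are 'weld the housing', 'initialize the relay'; any of them can be placed first.
Enumerating by repeatedly choosing an available operation (one whose prerequisites are all placed) gives 11 distinct complete orderings.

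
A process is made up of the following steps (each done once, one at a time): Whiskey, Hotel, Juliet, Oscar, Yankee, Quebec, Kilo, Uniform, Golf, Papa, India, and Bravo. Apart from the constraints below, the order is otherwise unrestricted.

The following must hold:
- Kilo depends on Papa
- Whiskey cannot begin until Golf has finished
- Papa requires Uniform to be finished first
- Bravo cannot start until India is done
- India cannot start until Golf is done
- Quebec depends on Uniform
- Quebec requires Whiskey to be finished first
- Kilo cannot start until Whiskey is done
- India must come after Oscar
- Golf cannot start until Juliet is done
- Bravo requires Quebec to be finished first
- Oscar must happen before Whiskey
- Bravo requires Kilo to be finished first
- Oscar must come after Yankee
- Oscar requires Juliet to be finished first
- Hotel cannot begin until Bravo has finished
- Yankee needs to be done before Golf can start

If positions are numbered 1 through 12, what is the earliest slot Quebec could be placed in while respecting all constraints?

Working backwards through the constraints from Quebec, its full set of required predecessors is Whiskey, Juliet, Oscar, Yankee, Uniform, Golf — 6 of them.
With 6 mandatory predecessors, the earliest Quebec can sit is position 6+1 = 7, and placing just those 6 first achieves it.

7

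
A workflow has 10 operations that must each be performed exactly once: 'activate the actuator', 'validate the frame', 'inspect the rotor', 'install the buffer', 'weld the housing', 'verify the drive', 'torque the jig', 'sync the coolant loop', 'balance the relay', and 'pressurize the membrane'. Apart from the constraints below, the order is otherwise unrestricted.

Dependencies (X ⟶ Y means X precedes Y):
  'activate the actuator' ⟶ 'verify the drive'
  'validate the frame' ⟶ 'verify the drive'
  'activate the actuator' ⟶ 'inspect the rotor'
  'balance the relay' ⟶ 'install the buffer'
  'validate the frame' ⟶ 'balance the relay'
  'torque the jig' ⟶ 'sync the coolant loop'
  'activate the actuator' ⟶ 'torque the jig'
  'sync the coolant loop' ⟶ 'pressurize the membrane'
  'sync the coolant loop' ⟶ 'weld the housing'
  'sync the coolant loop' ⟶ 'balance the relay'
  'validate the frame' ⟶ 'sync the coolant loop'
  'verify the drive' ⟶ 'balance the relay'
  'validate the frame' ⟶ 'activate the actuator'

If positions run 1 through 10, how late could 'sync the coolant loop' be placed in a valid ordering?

6

The operations that are forced after 'sync the coolant loop', directly or by a chain of constraints, are 'install the buffer', 'weld the housing', 'balance the relay', 'pressurize the membrane'. That's 4 operations.
With 4 mandatory successors out of 10 operations total, the latest slot for 'sync the coolant loop' is 10−4 = 6, and it's reachable by doing all non-successors before 'sync the coolant loop'.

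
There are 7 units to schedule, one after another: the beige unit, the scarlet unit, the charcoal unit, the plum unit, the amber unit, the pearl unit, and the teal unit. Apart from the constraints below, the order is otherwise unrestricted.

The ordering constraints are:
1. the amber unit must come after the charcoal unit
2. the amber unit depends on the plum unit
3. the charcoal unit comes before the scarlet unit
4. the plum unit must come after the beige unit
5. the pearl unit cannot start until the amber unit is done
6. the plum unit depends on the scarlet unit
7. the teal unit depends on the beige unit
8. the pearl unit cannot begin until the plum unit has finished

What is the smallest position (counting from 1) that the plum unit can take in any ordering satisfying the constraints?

4

The units that are forced before the plum unit, directly or transitively, are the beige unit, the scarlet unit, the charcoal unit. That's 3 units.
So at minimum 3 units come before the plum unit, putting the plum unit no earlier than position 4. That position is achievable by scheduling exactly those predecessors first.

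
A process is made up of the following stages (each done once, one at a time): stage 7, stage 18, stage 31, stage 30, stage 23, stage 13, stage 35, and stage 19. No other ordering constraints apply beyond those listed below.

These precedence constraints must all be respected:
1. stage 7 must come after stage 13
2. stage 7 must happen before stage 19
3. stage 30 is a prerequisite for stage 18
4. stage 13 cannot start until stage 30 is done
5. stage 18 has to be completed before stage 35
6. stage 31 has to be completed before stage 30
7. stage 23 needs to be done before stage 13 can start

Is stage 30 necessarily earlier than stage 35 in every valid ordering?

Chaining the stated constraints: stage 30 → stage 18 → stage 35.
So stage 30 must precede stage 35 in any valid ordering.

Yes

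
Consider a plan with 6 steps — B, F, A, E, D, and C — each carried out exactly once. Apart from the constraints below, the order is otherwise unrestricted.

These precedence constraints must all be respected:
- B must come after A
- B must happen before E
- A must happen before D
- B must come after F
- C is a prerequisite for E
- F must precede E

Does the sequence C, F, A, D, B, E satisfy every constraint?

Yes

Every stated constraint is respected: C sits at position 1, ahead of E at position 6, and each of the other listed pairs likewise has the predecessor earlier in the sequence.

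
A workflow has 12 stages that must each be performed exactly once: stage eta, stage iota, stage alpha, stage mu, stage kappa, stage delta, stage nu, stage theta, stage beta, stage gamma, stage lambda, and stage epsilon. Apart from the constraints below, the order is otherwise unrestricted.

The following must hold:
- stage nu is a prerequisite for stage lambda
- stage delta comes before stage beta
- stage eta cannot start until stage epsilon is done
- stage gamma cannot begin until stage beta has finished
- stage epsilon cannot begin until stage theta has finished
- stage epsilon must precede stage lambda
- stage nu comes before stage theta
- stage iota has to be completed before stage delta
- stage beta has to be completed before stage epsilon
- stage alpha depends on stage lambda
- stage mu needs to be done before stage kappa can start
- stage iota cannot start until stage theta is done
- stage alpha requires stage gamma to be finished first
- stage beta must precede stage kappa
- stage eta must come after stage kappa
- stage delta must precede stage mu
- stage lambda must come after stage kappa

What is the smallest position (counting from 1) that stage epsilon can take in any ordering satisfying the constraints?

The stages that are forced before stage epsilon, directly or transitively, are stage iota, stage delta, stage nu, stage theta, stage beta. That's 5 stages.
With 5 mandatory predecessors, the earliest stage epsilon can sit is position 5+1 = 6, and placing just those 5 first achieves it.

6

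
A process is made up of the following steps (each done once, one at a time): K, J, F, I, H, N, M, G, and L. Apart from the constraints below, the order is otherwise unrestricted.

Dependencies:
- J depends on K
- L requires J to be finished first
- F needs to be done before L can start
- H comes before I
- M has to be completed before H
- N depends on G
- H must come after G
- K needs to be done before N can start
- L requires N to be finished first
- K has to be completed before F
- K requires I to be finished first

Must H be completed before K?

There is a constraint chain H → I → K.
Hence H necessarily comes before K.

Yes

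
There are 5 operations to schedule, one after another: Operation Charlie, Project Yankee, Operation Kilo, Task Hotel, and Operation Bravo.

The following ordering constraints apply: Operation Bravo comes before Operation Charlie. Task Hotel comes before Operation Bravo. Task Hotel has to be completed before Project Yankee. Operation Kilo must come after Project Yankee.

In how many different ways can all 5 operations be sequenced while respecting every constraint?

Task Hotel is the only operation with nothing required before it, so every ordering starts there.
Counting all ways to extend the partial order to a total order gives 6.

6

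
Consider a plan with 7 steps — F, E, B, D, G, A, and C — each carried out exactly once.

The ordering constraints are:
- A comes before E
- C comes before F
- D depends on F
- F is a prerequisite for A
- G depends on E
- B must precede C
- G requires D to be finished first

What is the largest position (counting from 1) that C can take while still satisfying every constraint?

Every step that must follow C has to come after it. Tracing all chains starting from C, those steps are: F, E, D, G, A — 5 in total.
With 5 mandatory successors out of 7 steps total, the latest slot for C is 7−5 = 2, and it's reachable by doing all non-successors before C.

2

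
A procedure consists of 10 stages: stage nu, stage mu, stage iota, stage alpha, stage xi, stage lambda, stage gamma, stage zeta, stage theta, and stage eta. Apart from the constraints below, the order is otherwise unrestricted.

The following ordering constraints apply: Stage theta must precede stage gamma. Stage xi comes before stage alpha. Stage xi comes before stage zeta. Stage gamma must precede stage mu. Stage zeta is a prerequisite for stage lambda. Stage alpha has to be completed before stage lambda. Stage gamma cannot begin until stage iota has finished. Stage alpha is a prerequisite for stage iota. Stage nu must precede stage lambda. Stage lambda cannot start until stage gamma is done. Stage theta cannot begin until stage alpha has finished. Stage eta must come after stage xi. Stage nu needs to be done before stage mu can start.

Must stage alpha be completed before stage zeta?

No

Stage alpha and stage zeta are not related by any chain of constraints.
A valid ordering placing stage zeta before stage alpha exists, so the answer is no.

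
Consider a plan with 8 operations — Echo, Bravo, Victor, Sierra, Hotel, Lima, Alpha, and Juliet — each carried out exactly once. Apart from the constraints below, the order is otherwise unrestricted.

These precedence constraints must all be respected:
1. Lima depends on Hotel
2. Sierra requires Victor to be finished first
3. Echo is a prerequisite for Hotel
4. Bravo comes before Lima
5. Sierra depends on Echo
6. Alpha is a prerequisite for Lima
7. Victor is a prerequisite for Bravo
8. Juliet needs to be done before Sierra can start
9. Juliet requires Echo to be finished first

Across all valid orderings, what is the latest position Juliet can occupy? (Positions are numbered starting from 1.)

The only operation forced after Juliet (directly or by a chain) is Sierra.
With 1 mandatory successor out of 8 operations total, the latest slot for Juliet is 8−1 = 7, and it's reachable by doing all non-successors before Juliet.

7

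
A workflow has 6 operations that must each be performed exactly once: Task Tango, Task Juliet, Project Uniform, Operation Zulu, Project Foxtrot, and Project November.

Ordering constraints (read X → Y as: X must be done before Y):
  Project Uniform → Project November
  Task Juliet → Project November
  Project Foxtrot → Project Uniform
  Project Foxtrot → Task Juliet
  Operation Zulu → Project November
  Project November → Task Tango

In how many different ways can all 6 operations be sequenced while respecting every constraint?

8

The operations with no prerequisites are Operation Zulu, Project Foxtrot; any of them can be placed first.
Enumerating by repeatedly choosing an available operation (one whose prerequisites are all placed) gives 8 distinct complete orderings.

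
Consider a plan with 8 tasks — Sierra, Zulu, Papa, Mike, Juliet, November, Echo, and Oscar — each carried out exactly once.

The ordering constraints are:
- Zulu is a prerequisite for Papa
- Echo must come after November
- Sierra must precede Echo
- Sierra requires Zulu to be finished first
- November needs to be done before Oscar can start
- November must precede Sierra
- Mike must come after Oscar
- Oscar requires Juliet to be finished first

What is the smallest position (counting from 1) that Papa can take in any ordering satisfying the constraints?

Working backwards through the constraints from Papa, its only required predecessor is Zulu.
So at minimum 1 task comes before Papa, putting Papa no earlier than position 2. That position is achievable by scheduling exactly that predecessor first.

2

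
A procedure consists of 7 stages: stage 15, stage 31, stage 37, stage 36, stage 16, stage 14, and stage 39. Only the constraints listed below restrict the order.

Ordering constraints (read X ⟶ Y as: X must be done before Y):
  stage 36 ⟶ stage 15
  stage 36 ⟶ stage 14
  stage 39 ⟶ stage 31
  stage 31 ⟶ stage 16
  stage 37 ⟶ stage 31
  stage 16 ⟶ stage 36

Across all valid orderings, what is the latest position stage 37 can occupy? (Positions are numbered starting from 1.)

Every stage that must follow stage 37 has to come after it. Tracing all chains starting from stage 37, those stages are: stage 15, stage 31, stage 36, stage 16, stage 14 — 5 in total.
With 5 mandatory successors out of 7 stages total, the latest slot for stage 37 is 7−5 = 2, and it's reachable by doing all non-successors before stage 37.

2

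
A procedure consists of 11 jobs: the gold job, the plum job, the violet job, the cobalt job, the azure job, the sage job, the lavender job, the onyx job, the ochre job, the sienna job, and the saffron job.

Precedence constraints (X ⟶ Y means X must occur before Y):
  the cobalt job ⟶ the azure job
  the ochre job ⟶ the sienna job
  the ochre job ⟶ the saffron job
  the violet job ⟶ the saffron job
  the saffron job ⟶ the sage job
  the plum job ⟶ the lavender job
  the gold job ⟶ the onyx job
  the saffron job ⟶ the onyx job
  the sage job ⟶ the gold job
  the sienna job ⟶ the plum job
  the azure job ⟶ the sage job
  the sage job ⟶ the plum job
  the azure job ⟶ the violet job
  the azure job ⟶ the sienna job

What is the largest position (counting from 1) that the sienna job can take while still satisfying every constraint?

9

Every job that must follow the sienna job has to come after it. Tracing all chains starting from the sienna job, those jobs are: the plum job, the lavender job — 2 in total.
So at least 2 jobs follow the sienna job, putting the sienna job no later than position 9. That position is achievable by scheduling everything else first.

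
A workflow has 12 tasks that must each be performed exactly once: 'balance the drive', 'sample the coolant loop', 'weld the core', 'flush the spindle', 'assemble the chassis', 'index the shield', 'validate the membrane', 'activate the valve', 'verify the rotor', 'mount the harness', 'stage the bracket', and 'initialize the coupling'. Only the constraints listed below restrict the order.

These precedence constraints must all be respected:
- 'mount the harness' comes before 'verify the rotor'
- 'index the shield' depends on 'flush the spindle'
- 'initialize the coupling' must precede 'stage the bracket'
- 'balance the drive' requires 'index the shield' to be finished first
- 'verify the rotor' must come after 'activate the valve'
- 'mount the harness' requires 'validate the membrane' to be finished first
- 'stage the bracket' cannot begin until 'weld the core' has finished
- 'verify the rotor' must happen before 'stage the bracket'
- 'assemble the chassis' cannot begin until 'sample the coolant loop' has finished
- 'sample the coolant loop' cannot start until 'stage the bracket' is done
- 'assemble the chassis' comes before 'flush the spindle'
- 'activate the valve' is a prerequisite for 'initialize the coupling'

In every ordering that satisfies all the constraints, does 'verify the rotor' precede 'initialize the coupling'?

Nothing in the constraints links 'verify the rotor' and 'initialize the coupling'; they are unordered relative to each other.
There exist valid orderings with 'initialize the coupling' before 'verify the rotor', so 'verify the rotor' is not required to come first.

No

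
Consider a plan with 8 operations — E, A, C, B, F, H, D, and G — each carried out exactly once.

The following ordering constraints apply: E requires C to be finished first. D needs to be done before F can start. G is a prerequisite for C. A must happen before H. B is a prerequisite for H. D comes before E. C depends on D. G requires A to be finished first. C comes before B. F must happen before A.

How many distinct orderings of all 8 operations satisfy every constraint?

3

Only D has no prerequisites, so it must go first.
Enumerating by repeatedly choosing an available operation (one whose prerequisites are all placed) gives 3 distinct complete orderings.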